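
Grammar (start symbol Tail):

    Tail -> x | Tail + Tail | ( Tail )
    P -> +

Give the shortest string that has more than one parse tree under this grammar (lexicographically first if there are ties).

x + x + x

length 1: no string has ≥2 trees
length 3: no string has ≥2 trees
length 5: x + x + x has 2 parse trees

Two derivations of x + x + x:
  Tail ⇒ Tail + Tail ⇒ x + Tail ⇒ x + Tail + Tail ⇒ x + x + Tail ⇒ x + x + x
  Tail ⇒ Tail + Tail ⇒ Tail + Tail + Tail ⇒ x + Tail + Tail ⇒ x + x + Tail ⇒ x + x + x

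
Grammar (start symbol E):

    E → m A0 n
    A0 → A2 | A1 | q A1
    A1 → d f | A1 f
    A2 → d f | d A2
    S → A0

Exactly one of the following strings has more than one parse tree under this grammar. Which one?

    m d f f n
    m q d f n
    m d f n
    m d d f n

m d f f n: 1 tree
m q d f n: 1 tree
m d f n: 2 trees
m d d f n: 1 tree

m d f n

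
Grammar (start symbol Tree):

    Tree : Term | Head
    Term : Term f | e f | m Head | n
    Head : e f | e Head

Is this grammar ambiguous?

Ambiguous

Witness: e f

Derivation 1: Tree ⇒ Term ⇒ e f
Derivation 2: Tree ⇒ Head ⇒ e f

Two distinct leftmost derivations for the same string.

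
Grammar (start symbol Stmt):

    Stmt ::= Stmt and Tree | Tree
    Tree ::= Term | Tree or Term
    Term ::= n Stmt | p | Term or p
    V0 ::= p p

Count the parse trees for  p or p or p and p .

Parse trees for p or p or p and p:
  [Stmt [Stmt [Tree [Term [Term [Term p] or p] or p]]] and [Tree [Term p]]]
  [Stmt [Stmt [Tree [Tree [Term p]] or [Term [Term p] or p]]] and [Tree [Term p]]]
  [Stmt [Stmt [Tree [Tree [Term [Term p] or p]] or [Term p]]] and [Tree [Term p]]]
  [Stmt [Stmt [Tree [Tree [Tree [Term p]] or [Term p]] or [Term p]]] and [Tree [Term p]]]

4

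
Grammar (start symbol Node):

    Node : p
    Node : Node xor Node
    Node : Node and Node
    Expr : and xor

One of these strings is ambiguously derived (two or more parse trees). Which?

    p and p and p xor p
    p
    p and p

p and p and p xor p: 5 trees
p: 1 tree
p and p: 1 tree

p and p and p xor p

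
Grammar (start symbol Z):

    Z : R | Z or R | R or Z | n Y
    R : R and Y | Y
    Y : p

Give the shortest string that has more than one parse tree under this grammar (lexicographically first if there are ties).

length 1: no string has ≥2 trees
length 2: no string has ≥2 trees
length 3: p or p has 2 parse trees

Two derivations of p or p:
  Z ⇒ Z or R ⇒ R or R ⇒ Y or R ⇒ p or R ⇒ p or Y ⇒ p or p
  Z ⇒ R or Z ⇒ Y or Z ⇒ p or Z ⇒ p or R ⇒ p or Y ⇒ p or p

p or p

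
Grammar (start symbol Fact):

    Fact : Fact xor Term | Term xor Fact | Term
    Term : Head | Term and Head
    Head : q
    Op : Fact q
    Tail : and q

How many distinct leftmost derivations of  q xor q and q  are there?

2

Parse trees for q xor q and q:
  [Fact [Fact [Term [Head q]]] xor [Term [Term [Head q]] and [Head q]]]
  [Fact [Term [Head q]] xor [Fact [Term [Term [Head q]] and [Head q]]]]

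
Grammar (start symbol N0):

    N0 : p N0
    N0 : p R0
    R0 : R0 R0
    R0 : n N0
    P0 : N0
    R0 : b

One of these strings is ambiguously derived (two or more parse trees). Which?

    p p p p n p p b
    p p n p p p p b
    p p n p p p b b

p p p p n p p b: 1 tree
p p n p p p p b: 1 tree
p p n p p p b b: 2 trees

p p n p p p b b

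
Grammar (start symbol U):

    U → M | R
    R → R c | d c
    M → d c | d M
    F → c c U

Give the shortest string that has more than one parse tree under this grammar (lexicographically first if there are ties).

d c

length 2: d c has 2 parse trees

Two derivations of d c:
  U ⇒ M ⇒ d c
  U ⇒ R ⇒ d c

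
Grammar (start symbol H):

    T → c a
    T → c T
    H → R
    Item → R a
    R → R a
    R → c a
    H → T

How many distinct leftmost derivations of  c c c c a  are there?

Parse trees for c c c c a:
  [H [T c [T c [T c [T c a]]]]]

1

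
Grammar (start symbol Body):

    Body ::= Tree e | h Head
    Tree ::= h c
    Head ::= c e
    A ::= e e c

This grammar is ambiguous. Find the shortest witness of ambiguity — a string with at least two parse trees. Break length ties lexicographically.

length 3: h c e has 2 parse trees

Two derivations of h c e:
  Body ⇒ Tree e ⇒ h c e
  Body ⇒ h Head ⇒ h c e

h c e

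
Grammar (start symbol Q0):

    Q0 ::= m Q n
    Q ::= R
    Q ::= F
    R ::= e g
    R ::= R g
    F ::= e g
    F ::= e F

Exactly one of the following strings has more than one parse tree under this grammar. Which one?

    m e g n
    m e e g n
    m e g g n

m e g n

m e g n: 2 trees
m e e g n: 1 tree
m e g g n: 1 tree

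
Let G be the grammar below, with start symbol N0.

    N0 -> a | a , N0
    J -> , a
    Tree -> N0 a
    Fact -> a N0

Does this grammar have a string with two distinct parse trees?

Unambiguous

(J, Tree, Fact are unreachable from N0, so their rules don't affect L(N0).) Right-recursive list with a separator: after each atom, whether the separator follows determines the rule. One parse per string.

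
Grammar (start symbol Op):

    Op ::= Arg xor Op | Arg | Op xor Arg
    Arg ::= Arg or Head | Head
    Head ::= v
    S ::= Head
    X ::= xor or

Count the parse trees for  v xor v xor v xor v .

8

Parse trees for v xor v xor v xor v:
  [Op [Arg [Head v]] xor [Op [Arg [Head v]] xor [Op [Arg [Head v]] xor [Op [Arg [Head v]]]]]]
  [Op [Arg [Head v]] xor [Op [Arg [Head v]] xor [Op [Op [Arg [Head v]]] xor [Arg [Head v]]]]]
  [Op [Arg [Head v]] xor [Op [Op [Arg [Head v]] xor [Op [Arg [Head v]]]] xor [Arg [Head v]]]]
  [Op [Arg [Head v]] xor [Op [Op [Op [Arg [Head v]]] xor [Arg [Head v]]] xor [Arg [Head v]]]]
  [Op [Op [Arg [Head v]] xor [Op [Arg [Head v]] xor [Op [Arg [Head v]]]]] xor [Arg [Head v]]]
  [Op [Op [Arg [Head v]] xor [Op [Op [Arg [Head v]]] xor [Arg [Head v]]]] xor [Arg [Head v]]]
  [Op [Op [Op [Arg [Head v]] xor [Op [Arg [Head v]]]] xor [Arg [Head v]]] xor [Arg [Head v]]]
  [Op [Op [Op [Op [Arg [Head v]]] xor [Arg [Head v]]] xor [Arg [Head v]]] xor [Arg [Head v]]]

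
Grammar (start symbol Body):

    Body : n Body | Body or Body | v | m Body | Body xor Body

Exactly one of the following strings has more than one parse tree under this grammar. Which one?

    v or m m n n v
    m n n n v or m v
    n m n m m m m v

m n n n v or m v

v or m m n n v: 1 tree
m n n n v or m v: 5 trees
n m n m m m m v: 1 tree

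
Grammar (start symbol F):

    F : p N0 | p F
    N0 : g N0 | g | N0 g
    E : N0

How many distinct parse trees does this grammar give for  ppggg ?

Parse trees for ppggg:
  [F p [F p [N0 g [N0 g [N0 g]]]]]
  [F p [F p [N0 g [N0 [N0 g] g]]]]
  [F p [F p [N0 [N0 g [N0 g]] g]]]
  [F p [F p [N0 [N0 [N0 g] g] g]]]

4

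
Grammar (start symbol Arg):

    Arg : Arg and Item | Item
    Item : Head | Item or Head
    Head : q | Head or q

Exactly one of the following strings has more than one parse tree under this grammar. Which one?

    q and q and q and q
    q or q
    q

q and q and q and q: 1 tree
q or q: 2 trees
q: 1 tree

q or q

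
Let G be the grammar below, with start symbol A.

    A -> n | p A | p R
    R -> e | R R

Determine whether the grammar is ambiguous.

Ambiguous

Witness: p e e e

Derivation 1: A ⇒ p R ⇒ p R R ⇒ p e R ⇒ p e R R ⇒ p e e R ⇒ p e e e
Derivation 2: A ⇒ p R ⇒ p R R ⇒ p R R R ⇒ p e R R ⇒ p e e R ⇒ p e e e

Two distinct leftmost derivations for the same string.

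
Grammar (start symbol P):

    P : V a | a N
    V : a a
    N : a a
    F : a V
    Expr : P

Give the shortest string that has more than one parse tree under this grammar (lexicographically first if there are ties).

length 3: a a a has 2 parse trees

Two derivations of a a a:
  P ⇒ V a ⇒ a a a
  P ⇒ a N ⇒ a a a

a a a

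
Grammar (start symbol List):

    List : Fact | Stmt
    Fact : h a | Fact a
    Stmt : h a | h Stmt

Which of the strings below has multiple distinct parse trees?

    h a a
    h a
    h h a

h a

h a a: 1 tree
h a: 2 trees
h h a: 1 tree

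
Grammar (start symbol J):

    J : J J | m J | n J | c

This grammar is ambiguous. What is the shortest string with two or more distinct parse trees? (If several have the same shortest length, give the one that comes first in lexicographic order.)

c c c

length 1: no string has ≥2 trees
length 2: no string has ≥2 trees
length 3: c c c has 2 parse trees

Two derivations of c c c:
  J ⇒ J J ⇒ J J J ⇒ c J J ⇒ c c J ⇒ c c c
  J ⇒ J J ⇒ c J ⇒ c J J ⇒ c c J ⇒ c c c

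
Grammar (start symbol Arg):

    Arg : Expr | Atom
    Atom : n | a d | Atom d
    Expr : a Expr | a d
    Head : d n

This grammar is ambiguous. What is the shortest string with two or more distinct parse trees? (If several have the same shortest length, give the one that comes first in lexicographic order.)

a d

length 1: no string has ≥2 trees
length 2: a d has 2 parse trees

Two derivations of a d:
  Arg ⇒ Expr ⇒ a d
  Arg ⇒ Atom ⇒ a d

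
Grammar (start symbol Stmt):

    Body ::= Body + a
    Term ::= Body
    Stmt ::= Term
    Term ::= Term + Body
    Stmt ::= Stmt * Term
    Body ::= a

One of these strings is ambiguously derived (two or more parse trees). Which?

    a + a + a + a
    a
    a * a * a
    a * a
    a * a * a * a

a + a + a + a

a + a + a + a: 8 trees
a: 1 tree
a * a * a: 1 tree
a * a: 1 tree
a * a * a * a: 1 tree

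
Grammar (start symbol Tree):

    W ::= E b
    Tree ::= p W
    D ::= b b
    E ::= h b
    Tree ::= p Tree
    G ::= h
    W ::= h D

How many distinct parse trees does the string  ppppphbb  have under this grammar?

Parse trees for ppppphbb:
  [Tree p [Tree p [Tree p [Tree p [Tree p [W [E h b] b]]]]]]
  [Tree p [Tree p [Tree p [Tree p [Tree p [W h [D b b]]]]]]]

2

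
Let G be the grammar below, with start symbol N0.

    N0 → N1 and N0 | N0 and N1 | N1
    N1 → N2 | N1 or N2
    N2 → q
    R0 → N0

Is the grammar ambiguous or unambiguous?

Ambiguous

Witness: q and q

Derivation 1: N0 ⇒ N1 and N0 ⇒ N2 and N0 ⇒ q and N0 ⇒ q and N1 ⇒ q and N2 ⇒ q and q
Derivation 2: N0 ⇒ N0 and N1 ⇒ N1 and N1 ⇒ N2 and N1 ⇒ q and N1 ⇒ q and N2 ⇒ q and q

Two distinct leftmost derivations for the same string.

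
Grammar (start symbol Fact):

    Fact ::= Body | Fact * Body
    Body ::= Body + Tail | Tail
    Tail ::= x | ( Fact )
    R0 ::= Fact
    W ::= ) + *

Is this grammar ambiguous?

(R0, W are unreachable from Fact, so their rules don't affect L(Fact).) Fact → Fact * Body | Body  ;  Body → Body + Tail | Tail  — a left-associative chain with Tail at the bottom. Each string factors uniquely by precedence.

Unambiguous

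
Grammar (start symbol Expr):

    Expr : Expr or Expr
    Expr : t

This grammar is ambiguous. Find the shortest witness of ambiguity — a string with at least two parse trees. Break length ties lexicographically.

t or t or t

length 1: no string has ≥2 trees
length 3: no string has ≥2 trees
length 5: t or t or t has 2 parse trees

Two derivations of t or t or t:
  Expr ⇒ Expr or Expr ⇒ Expr or Expr or Expr ⇒ t or Expr or Expr ⇒ t or t or Expr ⇒ t or t or t
  Expr ⇒ Expr or Expr ⇒ t or Expr ⇒ t or Expr or Expr ⇒ t or t or Expr ⇒ t or t or t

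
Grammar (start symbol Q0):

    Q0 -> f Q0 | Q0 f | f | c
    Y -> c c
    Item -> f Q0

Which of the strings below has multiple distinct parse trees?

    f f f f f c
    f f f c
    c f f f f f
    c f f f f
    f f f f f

f f f f f c: 1 tree
f f f c: 1 tree
c f f f f f: 1 tree
c f f f f: 1 tree
f f f f f: 16 trees

f f f f f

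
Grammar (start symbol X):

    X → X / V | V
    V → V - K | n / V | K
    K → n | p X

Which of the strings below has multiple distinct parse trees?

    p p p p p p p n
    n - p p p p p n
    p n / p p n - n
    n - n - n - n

p n / p p n - n

p p p p p p p n: 1 tree
n - p p p p p n: 1 tree
p n / p p n - n: 12 trees
n - n - n - n: 1 tree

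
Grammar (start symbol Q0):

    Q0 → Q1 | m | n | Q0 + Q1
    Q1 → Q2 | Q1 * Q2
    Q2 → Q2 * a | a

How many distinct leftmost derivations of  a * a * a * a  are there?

8

Parse trees for a * a * a * a:
  [Q0 [Q1 [Q2 [Q2 [Q2 [Q2 a] * a] * a] * a]]]
  [Q0 [Q1 [Q1 [Q2 a]] * [Q2 [Q2 [Q2 a] * a] * a]]]
  [Q0 [Q1 [Q1 [Q2 [Q2 a] * a]] * [Q2 [Q2 a] * a]]]
  [Q0 [Q1 [Q1 [Q1 [Q2 a]] * [Q2 a]] * [Q2 [Q2 a] * a]]]
  [Q0 [Q1 [Q1 [Q2 [Q2 [Q2 a] * a] * a]] * [Q2 a]]]
  [Q0 [Q1 [Q1 [Q1 [Q2 a]] * [Q2 [Q2 a] * a]] * [Q2 a]]]
  [Q0 [Q1 [Q1 [Q1 [Q2 [Q2 a] * a]] * [Q2 a]] * [Q2 a]]]
  [Q0 [Q1 [Q1 [Q1 [Q1 [Q2 a]] * [Q2 a]] * [Q2 a]] * [Q2 a]]]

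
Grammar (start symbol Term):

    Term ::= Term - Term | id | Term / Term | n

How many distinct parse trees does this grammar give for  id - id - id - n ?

5

Parse trees for id - id - id - n:
  [Term [Term id] - [Term [Term id] - [Term [Term id] - [Term n]]]]
  [Term [Term id] - [Term [Term [Term id] - [Term id]] - [Term n]]]
  [Term [Term [Term id] - [Term id]] - [Term [Term id] - [Term n]]]
  [Term [Term [Term id] - [Term [Term id] - [Term id]]] - [Term n]]
  [Term [Term [Term [Term id] - [Term id]] - [Term id]] - [Term n]]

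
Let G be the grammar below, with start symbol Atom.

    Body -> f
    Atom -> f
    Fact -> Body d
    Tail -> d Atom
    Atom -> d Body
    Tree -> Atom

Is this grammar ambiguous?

(Tail, Tree, Fact are unreachable from Atom, so their rules don't affect L(Atom).) Each reachable nonterminal has at most one production per leading terminal, and all productions are right-linear; the derivation is determined token-by-token.

Unambiguous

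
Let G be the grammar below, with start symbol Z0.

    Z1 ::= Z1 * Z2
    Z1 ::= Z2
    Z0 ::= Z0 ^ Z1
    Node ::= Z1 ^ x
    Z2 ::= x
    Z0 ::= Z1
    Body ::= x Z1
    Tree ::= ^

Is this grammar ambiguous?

Only Z0, Z1, Z2 are reachable from Z0; ignoring the rest: The grammar is stratified — Z0 handles '^' (left-recursive), Z1 handles '*', Z2 atoms. Each operator has a fixed associativity and precedence level, so every string has one parse.

Unambiguous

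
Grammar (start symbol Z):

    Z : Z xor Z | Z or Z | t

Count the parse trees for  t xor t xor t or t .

5

Parse trees for t xor t xor t or t:
  [Z [Z t] xor [Z [Z t] xor [Z [Z t] or [Z t]]]]
  [Z [Z t] xor [Z [Z [Z t] xor [Z t]] or [Z t]]]
  [Z [Z [Z t] xor [Z t]] xor [Z [Z t] or [Z t]]]
  [Z [Z [Z t] xor [Z [Z t] xor [Z t]]] or [Z t]]
  [Z [Z [Z [Z t] xor [Z t]] xor [Z t]] or [Z t]]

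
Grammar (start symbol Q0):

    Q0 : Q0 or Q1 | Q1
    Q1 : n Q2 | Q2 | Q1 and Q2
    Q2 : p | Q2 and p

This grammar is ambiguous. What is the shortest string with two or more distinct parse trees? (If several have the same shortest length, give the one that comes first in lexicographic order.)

length 1: no string has ≥2 trees
length 2: no string has ≥2 trees
length 3: p and p has 2 parse trees

Two derivations of p and p:
  Q0 ⇒ Q1 ⇒ Q2 ⇒ Q2 and p ⇒ p and p
  Q0 ⇒ Q1 ⇒ Q1 and Q2 ⇒ Q2 and Q2 ⇒ p and Q2 ⇒ p and p

p and p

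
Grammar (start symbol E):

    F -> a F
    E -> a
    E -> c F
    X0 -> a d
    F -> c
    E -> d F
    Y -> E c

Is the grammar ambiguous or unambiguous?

Only E, F are reachable from E; ignoring the rest: Restricted to the reachable nonterminals, every rule has the form A → t or A → t B, and no two rules for the same A share a first terminal. The grammar encodes a DFA — one run per string.

Unambiguous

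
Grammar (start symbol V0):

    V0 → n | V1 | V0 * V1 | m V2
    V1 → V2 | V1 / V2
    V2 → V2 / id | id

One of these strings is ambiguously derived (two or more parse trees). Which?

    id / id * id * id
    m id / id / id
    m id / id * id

id / id * id * id: 2 trees
m id / id / id: 1 tree
m id / id * id: 1 tree

id / id * id * id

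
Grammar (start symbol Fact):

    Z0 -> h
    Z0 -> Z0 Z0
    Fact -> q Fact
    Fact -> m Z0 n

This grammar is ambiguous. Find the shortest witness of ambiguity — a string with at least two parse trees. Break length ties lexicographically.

m h h h n

length 3: no string has ≥2 trees
length 4: no string has ≥2 trees
length 5: m h h h n has 2 parse trees

Two derivations of m h h h n:
  Fact ⇒ m Z0 n ⇒ m Z0 Z0 n ⇒ m h Z0 n ⇒ m h Z0 Z0 n ⇒ m h h Z0 n ⇒ m h h h n
  Fact ⇒ m Z0 n ⇒ m Z0 Z0 n ⇒ m Z0 Z0 Z0 n ⇒ m h Z0 Z0 n ⇒ m h h Z0 n ⇒ m h h h n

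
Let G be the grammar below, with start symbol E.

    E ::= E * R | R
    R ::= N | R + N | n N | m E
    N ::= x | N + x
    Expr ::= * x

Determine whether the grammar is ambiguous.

Ambiguous

Witness: x + x

Derivation 1: E ⇒ R ⇒ N ⇒ N + x ⇒ x + x
Derivation 2: E ⇒ R ⇒ R + N ⇒ N + N ⇒ x + N ⇒ x + x

Two distinct leftmost derivations for the same string.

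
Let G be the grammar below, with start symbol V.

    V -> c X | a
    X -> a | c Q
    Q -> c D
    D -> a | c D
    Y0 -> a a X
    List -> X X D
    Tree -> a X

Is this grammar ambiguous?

Unambiguous

(Y0, List, Tree are unreachable from V, so their rules don't affect L(V).) Each reachable nonterminal has at most one production per leading terminal, and all productions are right-linear; the derivation is determined token-by-token.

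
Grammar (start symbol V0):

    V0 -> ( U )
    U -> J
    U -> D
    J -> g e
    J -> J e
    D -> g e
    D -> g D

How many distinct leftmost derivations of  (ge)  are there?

2

Parse trees for (ge):
  [V0 ( [U [J g e]] )]
  [V0 ( [U [D g e]] )]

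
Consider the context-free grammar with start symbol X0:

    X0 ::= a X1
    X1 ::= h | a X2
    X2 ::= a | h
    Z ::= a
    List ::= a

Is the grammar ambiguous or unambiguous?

Unambiguous

(Z, List are unreachable from X0, so their rules don't affect L(X0).) Restricted to the reachable nonterminals, every rule has the form A → t or A → t B, and no two rules for the same A share a first terminal. The grammar encodes a DFA — one run per string.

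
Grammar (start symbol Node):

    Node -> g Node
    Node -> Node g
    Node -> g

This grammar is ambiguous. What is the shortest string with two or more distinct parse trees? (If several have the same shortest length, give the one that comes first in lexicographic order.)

g g

length 1: no string has ≥2 trees
length 2: g g has 2 parse trees

Two derivations of g g:
  Node ⇒ g Node ⇒ g g
  Node ⇒ Node g ⇒ g g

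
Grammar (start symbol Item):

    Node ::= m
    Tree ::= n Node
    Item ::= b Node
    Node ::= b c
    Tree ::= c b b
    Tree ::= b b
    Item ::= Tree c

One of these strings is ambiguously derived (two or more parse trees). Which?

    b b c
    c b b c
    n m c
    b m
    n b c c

b b c

b b c: 2 trees
c b b c: 1 tree
n m c: 1 tree
b m: 1 tree
n b c c: 1 tree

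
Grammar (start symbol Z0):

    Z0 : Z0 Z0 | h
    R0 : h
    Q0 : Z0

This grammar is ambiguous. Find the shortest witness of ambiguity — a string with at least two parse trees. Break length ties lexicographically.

h h h

length 1: no string has ≥2 trees
length 2: no string has ≥2 trees
length 3: h h h has 2 parse trees

Two derivations of h h h:
  Z0 ⇒ Z0 Z0 ⇒ Z0 Z0 Z0 ⇒ h Z0 Z0 ⇒ h h Z0 ⇒ h h h
  Z0 ⇒ Z0 Z0 ⇒ h Z0 ⇒ h Z0 Z0 ⇒ h h Z0 ⇒ h h h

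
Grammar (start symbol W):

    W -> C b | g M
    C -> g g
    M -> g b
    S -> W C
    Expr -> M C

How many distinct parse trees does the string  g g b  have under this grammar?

Parse trees for g g b:
  [W [C g g] b]
  [W g [M g b]]

2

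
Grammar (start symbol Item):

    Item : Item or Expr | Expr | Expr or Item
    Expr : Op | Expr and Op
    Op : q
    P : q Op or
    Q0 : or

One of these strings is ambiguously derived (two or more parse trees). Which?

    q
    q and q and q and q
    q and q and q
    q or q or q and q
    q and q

q or q or q and q

q: 1 tree
q and q and q and q: 1 tree
q and q and q: 1 tree
q or q or q and q: 4 trees
q and q: 1 tree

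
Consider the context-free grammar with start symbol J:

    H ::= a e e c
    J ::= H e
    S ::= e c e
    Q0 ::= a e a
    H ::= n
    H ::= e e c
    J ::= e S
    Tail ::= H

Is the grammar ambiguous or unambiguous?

Ambiguous

Witness: e e c e

Derivation 1: J ⇒ H e ⇒ e e c e
Derivation 2: J ⇒ e S ⇒ e e c e

Two distinct leftmost derivations for the same string.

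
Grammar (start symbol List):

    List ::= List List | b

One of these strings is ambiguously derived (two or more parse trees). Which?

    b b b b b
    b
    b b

b b b b b: 14 trees
b: 1 tree
b b: 1 tree

b b b b b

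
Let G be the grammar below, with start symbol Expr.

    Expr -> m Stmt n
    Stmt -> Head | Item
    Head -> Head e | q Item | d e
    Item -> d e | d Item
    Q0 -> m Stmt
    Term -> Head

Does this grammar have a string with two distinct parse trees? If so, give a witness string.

Ambiguous

Witness: m d e n

Derivation 1: Expr ⇒ m Stmt n ⇒ m Head n ⇒ m d e n
Derivation 2: Expr ⇒ m Stmt n ⇒ m Item n ⇒ m d e n

Two distinct leftmost derivations for the same string.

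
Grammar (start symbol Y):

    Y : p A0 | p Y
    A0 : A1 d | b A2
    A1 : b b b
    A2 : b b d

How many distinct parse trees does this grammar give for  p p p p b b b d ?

2

Parse trees for p p p p b b b d:
  [Y p [Y p [Y p [Y p [A0 [A1 b b b] d]]]]]
  [Y p [Y p [Y p [Y p [A0 b [A2 b b d]]]]]]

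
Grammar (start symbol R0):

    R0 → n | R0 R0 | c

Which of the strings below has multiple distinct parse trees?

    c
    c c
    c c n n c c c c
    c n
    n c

c: 1 tree
c c: 1 tree
c c n n c c c c: 429 trees
c n: 1 tree
n c: 1 tree

c c n n c c c c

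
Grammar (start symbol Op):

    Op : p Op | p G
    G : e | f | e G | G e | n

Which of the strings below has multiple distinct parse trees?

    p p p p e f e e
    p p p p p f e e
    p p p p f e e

p p p p e f e e

p p p p e f e e: 3 trees
p p p p p f e e: 1 tree
p p p p f e e: 1 tree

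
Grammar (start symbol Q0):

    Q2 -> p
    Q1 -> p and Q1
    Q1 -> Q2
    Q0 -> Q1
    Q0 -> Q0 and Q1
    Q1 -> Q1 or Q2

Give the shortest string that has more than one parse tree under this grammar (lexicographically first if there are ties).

length 1: no string has ≥2 trees
length 3: p and p has 2 parse trees

Two derivations of p and p:
  Q0 ⇒ Q1 ⇒ p and Q1 ⇒ p and Q2 ⇒ p and p
  Q0 ⇒ Q0 and Q1 ⇒ Q1 and Q1 ⇒ Q2 and Q1 ⇒ p and Q1 ⇒ p and Q2 ⇒ p and p

p and p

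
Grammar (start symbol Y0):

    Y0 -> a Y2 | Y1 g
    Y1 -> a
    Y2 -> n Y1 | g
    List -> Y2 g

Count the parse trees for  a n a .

Parse trees for a n a:
  [Y0 a [Y2 n [Y1 a]]]

1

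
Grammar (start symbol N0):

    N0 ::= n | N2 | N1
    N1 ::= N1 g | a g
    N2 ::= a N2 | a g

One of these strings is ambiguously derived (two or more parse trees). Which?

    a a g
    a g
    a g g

a g

a a g: 1 tree
a g: 2 trees
a g g: 1 tree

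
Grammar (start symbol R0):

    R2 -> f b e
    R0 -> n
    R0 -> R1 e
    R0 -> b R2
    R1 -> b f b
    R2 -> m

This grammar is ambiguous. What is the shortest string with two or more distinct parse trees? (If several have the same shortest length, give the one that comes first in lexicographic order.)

b f b e

length 1: no string has ≥2 trees
length 2: no string has ≥2 trees
length 4: b f b e has 2 parse trees

Two derivations of b f b e:
  R0 ⇒ R1 e ⇒ b f b e
  R0 ⇒ b R2 ⇒ b f b e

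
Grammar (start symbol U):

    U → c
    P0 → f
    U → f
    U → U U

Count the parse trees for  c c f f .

Parse trees for c c f f:
  [U [U c] [U [U c] [U [U f] [U f]]]]
  [U [U c] [U [U [U c] [U f]] [U f]]]
  [U [U [U c] [U c]] [U [U f] [U f]]]
  [U [U [U c] [U [U c] [U f]]] [U f]]
  [U [U [U [U c] [U c]] [U f]] [U f]]

5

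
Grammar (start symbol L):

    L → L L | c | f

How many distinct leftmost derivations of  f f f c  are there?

Parse trees for f f f c:
  [L [L f] [L [L f] [L [L f] [L c]]]]
  [L [L f] [L [L [L f] [L f]] [L c]]]
  [L [L [L f] [L f]] [L [L f] [L c]]]
  [L [L [L f] [L [L f] [L f]]] [L c]]
  [L [L [L [L f] [L f]] [L f]] [L c]]

5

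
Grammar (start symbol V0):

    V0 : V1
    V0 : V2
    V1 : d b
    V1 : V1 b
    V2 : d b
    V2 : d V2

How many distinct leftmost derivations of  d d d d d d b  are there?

1

Parse trees for d d d d d d b:
  [V0 [V2 d [V2 d [V2 d [V2 d [V2 d [V2 d b]]]]]]]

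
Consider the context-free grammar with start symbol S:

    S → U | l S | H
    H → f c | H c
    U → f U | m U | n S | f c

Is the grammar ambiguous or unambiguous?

Ambiguous

Witness: f c

Derivation 1: S ⇒ U ⇒ f c
Derivation 2: S ⇒ H ⇒ f c

Two distinct leftmost derivations for the same string.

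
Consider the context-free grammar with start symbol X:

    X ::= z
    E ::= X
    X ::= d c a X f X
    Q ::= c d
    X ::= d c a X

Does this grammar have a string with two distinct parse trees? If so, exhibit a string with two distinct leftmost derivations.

Witness: d c a d c a z f z

Derivation 1: X ⇒ d c a X f X ⇒ d c a d c a X f X ⇒ d c a d c a z f X ⇒ d c a d c a z f z
Derivation 2: X ⇒ d c a X ⇒ d c a d c a X f X ⇒ d c a d c a z f X ⇒ d c a d c a z f z

Two distinct leftmost derivations for the same string.

Ambiguous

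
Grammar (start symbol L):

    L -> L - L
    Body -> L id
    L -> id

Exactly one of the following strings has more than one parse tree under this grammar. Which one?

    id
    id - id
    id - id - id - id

id: 1 tree
id - id: 1 tree
id - id - id - id: 5 trees

id - id - id - id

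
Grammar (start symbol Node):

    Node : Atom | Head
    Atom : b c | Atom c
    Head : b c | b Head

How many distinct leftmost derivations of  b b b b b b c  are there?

Parse trees for b b b b b b c:
  [Node [Head b [Head b [Head b [Head b [Head b [Head b c]]]]]]]

1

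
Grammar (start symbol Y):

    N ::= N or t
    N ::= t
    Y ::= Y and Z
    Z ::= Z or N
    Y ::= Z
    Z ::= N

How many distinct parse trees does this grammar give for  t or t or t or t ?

Parse trees for t or t or t or t:
  [Y [Z [Z [N t]] or [N [N [N t] or t] or t]]]
  [Y [Z [Z [Z [N t]] or [N t]] or [N [N t] or t]]]
  [Y [Z [Z [N [N t] or t]] or [N [N t] or t]]]
  [Y [Z [Z [Z [N t]] or [N [N t] or t]] or [N t]]]
  [Y [Z [Z [Z [Z [N t]] or [N t]] or [N t]] or [N t]]]
  [Y [Z [Z [Z [N [N t] or t]] or [N t]] or [N t]]]
  [Y [Z [Z [N [N [N t] or t] or t]] or [N t]]]
  [Y [Z [N [N [N [N t] or t] or t] or t]]]

8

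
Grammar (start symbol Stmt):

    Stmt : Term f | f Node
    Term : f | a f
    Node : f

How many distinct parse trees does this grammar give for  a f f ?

1

Parse trees for a f f:
  [Stmt [Term a f] f]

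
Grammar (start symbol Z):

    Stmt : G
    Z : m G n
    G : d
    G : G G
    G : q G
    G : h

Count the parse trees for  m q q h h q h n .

9

Parse trees for m q q h h q h n (showing first 6 of 9):
  [Z m [G [G q [G q [G h]]] [G [G h] [G q [G h]]]] n]
  [Z m [G [G [G q [G q [G h]]] [G h]] [G q [G h]]] n]
  [Z m [G [G q [G [G q [G h]] [G h]]] [G q [G h]]] n]
  [Z m [G [G q [G q [G [G h] [G h]]]] [G q [G h]]] n]
  [Z m [G q [G [G q [G h]] [G [G h] [G q [G h]]]]] n]
  [Z m [G q [G [G [G q [G h]] [G h]] [G q [G h]]]] n]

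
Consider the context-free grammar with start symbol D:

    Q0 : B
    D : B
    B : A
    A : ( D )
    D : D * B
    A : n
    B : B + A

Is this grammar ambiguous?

Only D, B, A are reachable from D; ignoring the rest: D → D * B | B  ;  B → B + A | A  — a left-associative chain with A at the bottom. Each string factors uniquely by precedence.

Unambiguous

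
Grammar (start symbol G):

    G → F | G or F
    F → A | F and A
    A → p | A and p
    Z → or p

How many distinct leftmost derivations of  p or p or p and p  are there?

Parse trees for p or p or p and p:
  [G [G [G [F [A p]]] or [F [A p]]] or [F [A [A p] and p]]]
  [G [G [G [F [A p]]] or [F [A p]]] or [F [F [A p]] and [A p]]]

2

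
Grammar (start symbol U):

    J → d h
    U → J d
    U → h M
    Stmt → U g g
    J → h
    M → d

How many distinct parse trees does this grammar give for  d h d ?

Parse trees for d h d:
  [U [J d h] d]

1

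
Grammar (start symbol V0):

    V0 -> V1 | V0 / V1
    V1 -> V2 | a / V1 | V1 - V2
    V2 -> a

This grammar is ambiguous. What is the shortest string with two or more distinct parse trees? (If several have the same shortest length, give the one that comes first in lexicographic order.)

a / a

length 1: no string has ≥2 trees
length 3: a / a has 2 parse trees

Two derivations of a / a:
  V0 ⇒ V1 ⇒ a / V1 ⇒ a / V2 ⇒ a / a
  V0 ⇒ V0 / V1 ⇒ V1 / V1 ⇒ V2 / V1 ⇒ a / V1 ⇒ a / V2 ⇒ a / a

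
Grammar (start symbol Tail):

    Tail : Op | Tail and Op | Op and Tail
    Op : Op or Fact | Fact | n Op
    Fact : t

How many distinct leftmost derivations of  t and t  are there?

2

Parse trees for t and t:
  [Tail [Tail [Op [Fact t]]] and [Op [Fact t]]]
  [Tail [Op [Fact t]] and [Tail [Op [Fact t]]]]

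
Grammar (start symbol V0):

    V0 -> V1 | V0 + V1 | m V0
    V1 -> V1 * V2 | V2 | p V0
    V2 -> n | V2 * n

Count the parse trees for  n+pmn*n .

Parse trees for n+pmn*n:
  [V0 [V0 [V1 [V2 n]]] + [V1 [V1 p [V0 m [V0 [V1 [V2 n]]]]] * [V2 n]]]
  [V0 [V0 [V1 [V2 n]]] + [V1 p [V0 m [V0 [V1 [V1 [V2 n]] * [V2 n]]]]]]
  [V0 [V0 [V1 [V2 n]]] + [V1 p [V0 m [V0 [V1 [V2 [V2 n] * n]]]]]]

3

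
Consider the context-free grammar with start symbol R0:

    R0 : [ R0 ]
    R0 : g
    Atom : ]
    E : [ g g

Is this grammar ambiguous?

Unambiguous

(E, Atom are unreachable from R0, so their rules don't affect L(R0).) L(R0) is { openⁿ atom closeⁿ : n ≥ 0 }. The bracket depth fixes n, and the derivation is forced at every step.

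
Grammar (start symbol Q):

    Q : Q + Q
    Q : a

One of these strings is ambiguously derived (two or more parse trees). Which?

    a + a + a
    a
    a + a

a + a + a: 2 trees
a: 1 tree
a + a: 1 tree

a + a + a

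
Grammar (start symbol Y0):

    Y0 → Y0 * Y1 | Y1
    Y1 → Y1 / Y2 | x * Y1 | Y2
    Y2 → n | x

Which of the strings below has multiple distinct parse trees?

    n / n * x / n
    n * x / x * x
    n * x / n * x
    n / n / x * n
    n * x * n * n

n * x * n * n

n / n * x / n: 1 tree
n * x / x * x: 1 tree
n * x / n * x: 1 tree
n / n / x * n: 1 tree
n * x * n * n: 2 trees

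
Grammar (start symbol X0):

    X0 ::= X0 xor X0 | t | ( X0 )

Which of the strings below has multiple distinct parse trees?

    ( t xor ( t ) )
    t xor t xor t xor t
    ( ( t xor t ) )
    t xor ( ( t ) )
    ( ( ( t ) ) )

( t xor ( t ) ): 1 tree
t xor t xor t xor t: 5 trees
( ( t xor t ) ): 1 tree
t xor ( ( t ) ): 1 tree
( ( ( t ) ) ): 1 tree

t xor t xor t xor t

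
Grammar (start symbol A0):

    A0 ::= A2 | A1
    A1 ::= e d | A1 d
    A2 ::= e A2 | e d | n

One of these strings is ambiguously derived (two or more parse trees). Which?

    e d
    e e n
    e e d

e d: 2 trees
e e n: 1 tree
e e d: 1 tree

e d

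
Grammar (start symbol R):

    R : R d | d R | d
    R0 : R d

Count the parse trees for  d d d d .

Parse trees for d d d d:
  [R [R [R [R d] d] d] d]
  [R [R [R d [R d]] d] d]
  [R [R d [R [R d] d]] d]
  [R [R d [R d [R d]]] d]
  [R d [R [R [R d] d] d]]
  [R d [R [R d [R d]] d]]
  [R d [R d [R [R d] d]]]
  [R d [R d [R d [R d]]]]

8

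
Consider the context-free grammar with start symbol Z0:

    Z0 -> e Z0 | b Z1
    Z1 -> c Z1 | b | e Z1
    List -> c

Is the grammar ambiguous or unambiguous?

Unambiguous

Only Z0, Z1 are reachable from Z0; ignoring the rest: Restricted to the reachable nonterminals, every rule has the form A → t or A → t B, and no two rules for the same A share a first terminal. The grammar encodes a DFA — one run per string.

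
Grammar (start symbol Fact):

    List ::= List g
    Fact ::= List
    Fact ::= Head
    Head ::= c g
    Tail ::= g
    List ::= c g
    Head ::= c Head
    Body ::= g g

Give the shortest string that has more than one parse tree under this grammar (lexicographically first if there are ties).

c g

length 2: c g has 2 parse trees

Two derivations of c g:
  Fact ⇒ List ⇒ c g
  Fact ⇒ Head ⇒ c g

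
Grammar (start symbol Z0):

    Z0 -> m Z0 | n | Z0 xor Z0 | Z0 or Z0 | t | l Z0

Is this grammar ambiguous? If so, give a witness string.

Ambiguous

Witness: l n or n

Derivation 1: Z0 ⇒ Z0 or Z0 ⇒ l Z0 or Z0 ⇒ l n or Z0 ⇒ l n or n
Derivation 2: Z0 ⇒ l Z0 ⇒ l Z0 or Z0 ⇒ l n or Z0 ⇒ l n or n

Two distinct leftmost derivations for the same string.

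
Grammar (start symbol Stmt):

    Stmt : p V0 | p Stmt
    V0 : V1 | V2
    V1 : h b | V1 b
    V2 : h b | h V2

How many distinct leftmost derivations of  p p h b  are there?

Parse trees for p p h b:
  [Stmt p [Stmt p [V0 [V1 h b]]]]
  [Stmt p [Stmt p [V0 [V2 h b]]]]

2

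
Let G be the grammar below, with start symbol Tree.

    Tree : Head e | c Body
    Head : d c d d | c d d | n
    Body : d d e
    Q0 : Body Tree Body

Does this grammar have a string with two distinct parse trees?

Ambiguous

Witness: c d d e

Derivation 1: Tree ⇒ Head e ⇒ c d d e
Derivation 2: Tree ⇒ c Body ⇒ c d d e

Two distinct leftmost derivations for the same string.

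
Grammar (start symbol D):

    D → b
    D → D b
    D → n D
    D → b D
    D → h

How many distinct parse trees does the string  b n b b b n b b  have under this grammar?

Parse trees for b n b b b n b b:
  [D [D b [D n [D b [D b [D b [D n [D b]]]]]]] b]
  [D b [D [D n [D b [D b [D b [D n [D b]]]]]] b]]
  [D b [D n [D [D b [D b [D b [D n [D b]]]]] b]]]
  [D b [D n [D b [D [D b [D b [D n [D b]]]] b]]]]
  [D b [D n [D b [D b [D [D b [D n [D b]]] b]]]]]
  [D b [D n [D b [D b [D b [D [D n [D b]] b]]]]]]
  [D b [D n [D b [D b [D b [D n [D [D b] b]]]]]]]
  [D b [D n [D b [D b [D b [D n [D b [D b]]]]]]]]

8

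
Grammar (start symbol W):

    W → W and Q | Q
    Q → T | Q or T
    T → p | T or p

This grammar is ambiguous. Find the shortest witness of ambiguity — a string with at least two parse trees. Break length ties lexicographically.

length 1: no string has ≥2 trees
length 3: p or p has 2 parse trees

Two derivations of p or p:
  W ⇒ Q ⇒ T ⇒ T or p ⇒ p or p
  W ⇒ Q ⇒ Q or T ⇒ T or T ⇒ p or T ⇒ p or p

p or p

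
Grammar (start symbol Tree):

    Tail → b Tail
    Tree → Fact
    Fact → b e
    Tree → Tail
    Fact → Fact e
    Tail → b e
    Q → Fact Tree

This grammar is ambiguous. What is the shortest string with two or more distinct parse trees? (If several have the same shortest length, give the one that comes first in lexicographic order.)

length 2: b e has 2 parse trees

Two derivations of b e:
  Tree ⇒ Fact ⇒ b e
  Tree ⇒ Tail ⇒ b e

b e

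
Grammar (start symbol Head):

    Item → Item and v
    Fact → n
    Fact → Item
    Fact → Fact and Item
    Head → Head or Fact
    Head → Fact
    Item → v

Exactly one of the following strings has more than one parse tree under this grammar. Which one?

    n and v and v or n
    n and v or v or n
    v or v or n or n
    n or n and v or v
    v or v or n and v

n and v and v or n

n and v and v or n: 2 trees
n and v or v or n: 1 tree
v or v or n or n: 1 tree
n or n and v or v: 1 tree
v or v or n and v: 1 tree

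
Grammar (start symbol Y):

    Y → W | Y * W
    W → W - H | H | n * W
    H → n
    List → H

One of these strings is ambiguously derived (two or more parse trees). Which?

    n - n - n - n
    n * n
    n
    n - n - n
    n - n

n * n

n - n - n - n: 1 tree
n * n: 2 trees
n: 1 tree
n - n - n: 1 tree
n - n: 1 tree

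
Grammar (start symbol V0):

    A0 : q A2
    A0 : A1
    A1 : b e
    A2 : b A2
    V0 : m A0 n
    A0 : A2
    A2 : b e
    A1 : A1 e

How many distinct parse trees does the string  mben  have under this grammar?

Parse trees for mben:
  [V0 m [A0 [A1 b e]] n]
  [V0 m [A0 [A2 b e]] n]

2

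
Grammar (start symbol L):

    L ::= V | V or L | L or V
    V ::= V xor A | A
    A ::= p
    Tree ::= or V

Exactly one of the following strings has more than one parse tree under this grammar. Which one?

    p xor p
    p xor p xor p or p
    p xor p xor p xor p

p xor p xor p or p

p xor p: 1 tree
p xor p xor p or p: 2 trees
p xor p xor p xor p: 1 tree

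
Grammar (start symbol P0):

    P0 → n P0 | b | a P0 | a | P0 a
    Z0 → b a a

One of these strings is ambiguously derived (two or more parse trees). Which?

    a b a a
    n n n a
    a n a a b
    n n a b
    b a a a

a b a a

a b a a: 3 trees
n n n a: 1 tree
a n a a b: 1 tree
n n a b: 1 tree
b a a a: 1 tree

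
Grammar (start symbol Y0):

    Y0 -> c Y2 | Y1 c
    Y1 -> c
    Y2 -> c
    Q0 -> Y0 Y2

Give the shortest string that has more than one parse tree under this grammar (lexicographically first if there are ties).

c c

length 2: c c has 2 parse trees

Two derivations of c c:
  Y0 ⇒ c Y2 ⇒ c c
  Y0 ⇒ Y1 c ⇒ c c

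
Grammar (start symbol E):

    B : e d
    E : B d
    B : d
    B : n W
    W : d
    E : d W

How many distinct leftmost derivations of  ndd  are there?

Parse trees for ndd:
  [E [B n [W d]] d]

1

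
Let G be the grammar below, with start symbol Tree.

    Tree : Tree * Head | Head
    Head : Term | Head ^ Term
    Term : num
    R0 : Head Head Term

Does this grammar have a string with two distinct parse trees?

(R0 is unreachable from Tree, so its rules don't affect L(Tree).) Tree → Tree * Head | Head  ;  Head → Head ^ Term | Term  — a left-associative chain with Term at the bottom. Each string factors uniquely by precedence.

Unambiguous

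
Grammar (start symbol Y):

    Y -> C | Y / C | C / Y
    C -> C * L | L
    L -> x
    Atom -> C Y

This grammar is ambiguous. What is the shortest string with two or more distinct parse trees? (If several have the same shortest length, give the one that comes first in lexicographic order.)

length 1: no string has ≥2 trees
length 3: x / x has 2 parse trees

Two derivations of x / x:
  Y ⇒ Y / C ⇒ C / C ⇒ L / C ⇒ x / C ⇒ x / L ⇒ x / x
  Y ⇒ C / Y ⇒ L / Y ⇒ x / Y ⇒ x / C ⇒ x / L ⇒ x / x

x / x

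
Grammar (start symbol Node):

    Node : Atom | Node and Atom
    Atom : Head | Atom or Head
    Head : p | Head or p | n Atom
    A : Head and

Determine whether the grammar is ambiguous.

Ambiguous

Witness: p or p

Derivation 1: Node ⇒ Atom ⇒ Head ⇒ Head or p ⇒ p or p
Derivation 2: Node ⇒ Atom ⇒ Atom or Head ⇒ Head or Head ⇒ p or Head ⇒ p or p

Two distinct leftmost derivations for the same string.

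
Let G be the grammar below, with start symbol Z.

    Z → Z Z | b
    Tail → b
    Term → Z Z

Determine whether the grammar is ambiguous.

Ambiguous

Witness: b b b

Derivation 1: Z ⇒ Z Z ⇒ Z Z Z ⇒ b Z Z ⇒ b b Z ⇒ b b b
Derivation 2: Z ⇒ Z Z ⇒ b Z ⇒ b Z Z ⇒ b b Z ⇒ b b b

Two distinct leftmost derivations for the same string.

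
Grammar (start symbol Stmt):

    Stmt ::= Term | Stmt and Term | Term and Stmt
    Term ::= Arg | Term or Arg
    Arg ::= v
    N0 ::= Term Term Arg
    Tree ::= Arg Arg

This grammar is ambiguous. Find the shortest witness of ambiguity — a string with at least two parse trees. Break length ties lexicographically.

length 1: no string has ≥2 trees
length 3: v and v has 2 parse trees

Two derivations of v and v:
  Stmt ⇒ Stmt and Term ⇒ Term and Term ⇒ Arg and Term ⇒ v and Term ⇒ v and Arg ⇒ v and v
  Stmt ⇒ Term and Stmt ⇒ Arg and Stmt ⇒ v and Stmt ⇒ v and Term ⇒ v and Arg ⇒ v and v

v and v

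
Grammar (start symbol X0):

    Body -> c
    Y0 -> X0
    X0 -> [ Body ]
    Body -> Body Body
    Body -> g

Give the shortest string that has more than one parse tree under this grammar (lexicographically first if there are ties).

length 3: no string has ≥2 trees
length 4: no string has ≥2 trees
length 5: [ c c c ] has 2 parse trees

Two derivations of [ c c c ]:
  X0 ⇒ [ Body ] ⇒ [ Body Body ] ⇒ [ c Body ] ⇒ [ c Body Body ] ⇒ [ c c Body ] ⇒ [ c c c ]
  X0 ⇒ [ Body ] ⇒ [ Body Body ] ⇒ [ Body Body Body ] ⇒ [ c Body Body ] ⇒ [ c c Body ] ⇒ [ c c c ]

[ c c c ]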